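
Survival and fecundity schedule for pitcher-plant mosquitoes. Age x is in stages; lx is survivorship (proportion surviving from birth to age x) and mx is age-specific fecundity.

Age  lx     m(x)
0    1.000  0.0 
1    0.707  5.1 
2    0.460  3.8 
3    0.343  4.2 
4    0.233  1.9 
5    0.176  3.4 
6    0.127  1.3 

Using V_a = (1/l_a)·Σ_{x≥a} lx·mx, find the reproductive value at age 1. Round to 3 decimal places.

lx·mx for x ≥ 1: 3.6057, 1.748, 1.4406, 0.4427, 0.5984, 0.1651 → sum = 8.0005
V_1 = 8.0005 / l_1 = 8.0005 / 0.707 = 11.316124… → 11.316

11.316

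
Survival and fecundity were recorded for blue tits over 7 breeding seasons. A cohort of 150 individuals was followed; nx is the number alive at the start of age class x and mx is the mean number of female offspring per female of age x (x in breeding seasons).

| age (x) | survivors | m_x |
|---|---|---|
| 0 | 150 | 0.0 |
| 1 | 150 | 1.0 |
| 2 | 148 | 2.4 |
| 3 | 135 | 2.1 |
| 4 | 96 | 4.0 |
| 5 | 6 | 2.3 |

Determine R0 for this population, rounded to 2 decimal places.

lx = nx/n0 = nx/150: 1, 1, 0.98667…, 0.9, 0.64, 0.04
lx·mx by age: 0, 1, 2.368…, 1.89, 2.56, 0.092
R0 = Σ lx·mx = 7.91… → 7.91

7.91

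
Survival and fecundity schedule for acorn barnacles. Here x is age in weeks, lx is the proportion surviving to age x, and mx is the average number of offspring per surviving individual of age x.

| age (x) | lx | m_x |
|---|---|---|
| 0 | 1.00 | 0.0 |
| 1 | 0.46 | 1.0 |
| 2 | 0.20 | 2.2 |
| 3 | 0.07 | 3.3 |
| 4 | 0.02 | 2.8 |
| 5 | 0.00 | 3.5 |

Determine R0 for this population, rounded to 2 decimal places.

1.19

lx·mx by age: 0, 0.46, 0.44, 0.231, 0.056, 0
R0 = Σ lx·mx = 1.187 → 1.19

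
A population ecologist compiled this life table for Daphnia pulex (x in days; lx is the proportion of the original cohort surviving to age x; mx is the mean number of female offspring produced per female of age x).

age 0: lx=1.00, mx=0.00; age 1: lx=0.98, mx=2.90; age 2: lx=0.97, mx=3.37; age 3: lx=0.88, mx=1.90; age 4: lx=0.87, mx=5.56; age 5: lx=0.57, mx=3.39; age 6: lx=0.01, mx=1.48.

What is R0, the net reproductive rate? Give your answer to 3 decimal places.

lx·mx by age: 0, 2.842, 3.2689, 1.672, 4.8372, 1.9323, 0.0148
R0 = Σ lx·mx = 14.5672 → 14.567

14.567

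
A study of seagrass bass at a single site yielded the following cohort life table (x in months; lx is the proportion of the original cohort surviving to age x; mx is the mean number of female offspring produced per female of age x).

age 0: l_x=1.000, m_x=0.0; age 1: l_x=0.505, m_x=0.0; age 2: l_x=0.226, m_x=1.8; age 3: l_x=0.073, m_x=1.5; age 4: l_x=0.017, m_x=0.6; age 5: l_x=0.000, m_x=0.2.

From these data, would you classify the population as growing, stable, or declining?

declining

R0 = Σ lx·mx = 0 + 0 + 0.4068 + 0.1095 + 0.0102 + 0 = 0.5265
R0 < 1, so the population is declining.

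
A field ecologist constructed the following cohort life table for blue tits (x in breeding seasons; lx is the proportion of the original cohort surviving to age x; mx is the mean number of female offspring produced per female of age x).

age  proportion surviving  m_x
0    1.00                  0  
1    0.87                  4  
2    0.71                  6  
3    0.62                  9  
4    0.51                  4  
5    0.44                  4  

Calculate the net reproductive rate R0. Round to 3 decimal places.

17.120

lx·mx by age: 0, 3.48, 4.26, 5.58, 2.04, 1.76
R0 = Σ lx·mx = 17.12 → 17.120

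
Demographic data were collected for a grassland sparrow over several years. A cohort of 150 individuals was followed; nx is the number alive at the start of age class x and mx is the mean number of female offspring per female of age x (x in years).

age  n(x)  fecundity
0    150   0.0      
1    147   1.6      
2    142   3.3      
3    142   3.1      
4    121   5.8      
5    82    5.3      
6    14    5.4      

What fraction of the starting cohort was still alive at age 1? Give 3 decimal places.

l_1 = n_1/n_0 = 147/150 = 0.98 → 0.980

0.980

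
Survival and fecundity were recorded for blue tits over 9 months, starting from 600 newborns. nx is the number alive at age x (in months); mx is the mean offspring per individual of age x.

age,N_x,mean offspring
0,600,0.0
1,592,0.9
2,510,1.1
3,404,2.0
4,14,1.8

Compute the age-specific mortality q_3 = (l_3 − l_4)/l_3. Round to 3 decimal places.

lx = nx/n0 = nx/600: 1, 0.98667…, 0.85, 0.67333…, 0.02333…
q_3 = (l_3 − l_4) / l_3 = (0.673333… − 0.023333…) / 0.673333…
     = 0.65… / 0.673333… = 0.965347… → 0.965

0.965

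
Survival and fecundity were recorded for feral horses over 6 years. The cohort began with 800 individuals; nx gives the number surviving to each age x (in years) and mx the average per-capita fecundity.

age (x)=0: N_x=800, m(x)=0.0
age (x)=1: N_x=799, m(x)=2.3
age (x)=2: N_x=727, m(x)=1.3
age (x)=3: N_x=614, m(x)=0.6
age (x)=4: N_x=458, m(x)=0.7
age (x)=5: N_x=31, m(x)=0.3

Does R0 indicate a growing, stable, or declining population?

growing

lx = nx/n0 = nx/800: 1, 0.99875, 0.90875, 0.7675, 0.5725, 0.03875
R0 = Σ lx·mx = 0 + 2.297125 + 1.181375 + 0.4605 + 0.40075 + 0.011625 = 4.351375
R0 > 1, so the population is growing.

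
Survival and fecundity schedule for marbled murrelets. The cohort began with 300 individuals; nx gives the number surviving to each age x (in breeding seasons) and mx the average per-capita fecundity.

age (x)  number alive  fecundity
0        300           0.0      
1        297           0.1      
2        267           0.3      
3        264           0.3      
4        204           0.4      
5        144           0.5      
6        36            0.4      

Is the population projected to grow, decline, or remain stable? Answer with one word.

growing

lx = nx/n0 = nx/300: 1, 0.99, 0.89, 0.88, 0.68, 0.48, 0.12
R0 = Σ lx·mx = 0 + 0.099 + 0.267 + 0.264 + 0.272 + 0.24 + 0.048 = 1.19
R0 > 1, so the population is growing.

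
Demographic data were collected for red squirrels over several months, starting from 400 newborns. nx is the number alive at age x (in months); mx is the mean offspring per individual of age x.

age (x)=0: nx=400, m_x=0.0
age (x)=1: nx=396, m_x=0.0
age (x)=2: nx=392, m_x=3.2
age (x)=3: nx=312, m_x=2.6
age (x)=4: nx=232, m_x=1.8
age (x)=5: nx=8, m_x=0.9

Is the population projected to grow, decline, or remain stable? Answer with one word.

growing

lx = nx/n0 = nx/400: 1, 0.99, 0.98, 0.78, 0.58, 0.02
R0 = Σ lx·mx = 0 + 0 + 3.136 + 2.028 + 1.044 + 0.018 = 6.226
R0 > 1, so the population is growing.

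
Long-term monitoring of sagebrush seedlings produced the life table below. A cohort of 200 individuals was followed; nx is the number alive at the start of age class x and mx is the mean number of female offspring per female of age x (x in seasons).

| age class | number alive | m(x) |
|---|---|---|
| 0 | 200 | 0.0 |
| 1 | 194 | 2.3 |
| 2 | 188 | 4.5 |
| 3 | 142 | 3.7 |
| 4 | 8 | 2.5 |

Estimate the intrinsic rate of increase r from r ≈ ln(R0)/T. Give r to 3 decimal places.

1.074

lx = nx/n0 = nx/200: 1, 0.97, 0.94, 0.71, 0.04
R0 = Σ lx·mx = 0 + 2.231 + 4.23 + 2.627 + 0.1 = 9.188
Σ x·lx·mx = 18.972; T = 18.972/9.188 = 2.06487…
r ≈ ln(R0)/T = ln(9.188)/2.06487… = 1.07411… → 1.074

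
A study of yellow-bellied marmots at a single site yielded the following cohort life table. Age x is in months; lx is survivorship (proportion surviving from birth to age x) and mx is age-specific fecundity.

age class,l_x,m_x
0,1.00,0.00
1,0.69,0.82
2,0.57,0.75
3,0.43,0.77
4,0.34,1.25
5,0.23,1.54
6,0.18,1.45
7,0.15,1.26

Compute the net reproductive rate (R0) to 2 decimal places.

2.55

lx·mx by age: 0, 0.5658, 0.4275, 0.3311, 0.425, 0.3542, 0.261, 0.189
R0 = Σ lx·mx = 2.5536 → 2.55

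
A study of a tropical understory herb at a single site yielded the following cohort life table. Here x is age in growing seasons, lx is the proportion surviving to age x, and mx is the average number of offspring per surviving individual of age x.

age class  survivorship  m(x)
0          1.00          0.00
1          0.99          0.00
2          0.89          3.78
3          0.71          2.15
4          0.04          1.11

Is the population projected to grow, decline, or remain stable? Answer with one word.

R0 = Σ lx·mx = 0 + 0 + 3.3642 + 1.5265 + 0.0444 = 4.9351
R0 > 1, so the population is growing.

growing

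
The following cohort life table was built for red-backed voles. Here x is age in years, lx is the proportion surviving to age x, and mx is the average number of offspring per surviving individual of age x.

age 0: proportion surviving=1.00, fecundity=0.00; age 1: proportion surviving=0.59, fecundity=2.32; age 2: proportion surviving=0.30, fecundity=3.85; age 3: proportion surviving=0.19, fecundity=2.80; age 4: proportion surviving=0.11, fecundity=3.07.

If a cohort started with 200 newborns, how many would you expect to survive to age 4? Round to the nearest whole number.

Expected survivors = N0 · l_4 = 200 × 0.11 = 22 → 22

22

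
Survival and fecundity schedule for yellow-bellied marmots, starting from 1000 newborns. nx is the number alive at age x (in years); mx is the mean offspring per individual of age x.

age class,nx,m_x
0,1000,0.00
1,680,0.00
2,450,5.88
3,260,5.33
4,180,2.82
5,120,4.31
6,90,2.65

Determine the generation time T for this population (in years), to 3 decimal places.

lx = nx/n0 = nx/1000: 1, 0.68, 0.45, 0.26, 0.18, 0.12, 0.09
lx·mx: 0, 0, 2.646, 1.3858, 0.5076, 0.5172, 0.2385 → R0 = 5.2951
x·lx·mx: 0, 0, 5.292, 4.1574, 2.0304, 2.586, 1.431 → Σ = 15.4968
T = 15.4968 / 5.2951 = 2.92663… → 2.927

2.927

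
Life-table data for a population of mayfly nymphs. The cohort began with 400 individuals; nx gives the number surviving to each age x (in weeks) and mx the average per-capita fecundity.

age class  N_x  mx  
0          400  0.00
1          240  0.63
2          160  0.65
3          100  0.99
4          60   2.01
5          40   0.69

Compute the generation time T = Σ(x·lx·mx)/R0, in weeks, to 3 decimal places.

lx = nx/n0 = nx/400: 1, 0.6, 0.4, 0.25, 0.15, 0.1
lx·mx: 0, 0.378, 0.26, 0.2475, 0.3015, 0.069 → R0 = 1.256
x·lx·mx: 0, 0.378, 0.52, 0.7425, 1.206, 0.345 → Σ = 3.1915
T = 3.1915 / 1.256 = 2.541003… → 2.541

2.541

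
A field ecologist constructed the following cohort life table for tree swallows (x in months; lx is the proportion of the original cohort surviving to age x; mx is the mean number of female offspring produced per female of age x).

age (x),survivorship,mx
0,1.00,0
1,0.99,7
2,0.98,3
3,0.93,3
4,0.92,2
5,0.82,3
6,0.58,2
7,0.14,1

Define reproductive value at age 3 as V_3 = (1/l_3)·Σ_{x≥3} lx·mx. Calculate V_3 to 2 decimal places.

9.02

lx·mx for x ≥ 3: 2.79, 1.84, 2.46, 1.16, 0.14 → sum = 8.39
V_3 = 8.39 / l_3 = 8.39 / 0.93 = 9.021505… → 9.02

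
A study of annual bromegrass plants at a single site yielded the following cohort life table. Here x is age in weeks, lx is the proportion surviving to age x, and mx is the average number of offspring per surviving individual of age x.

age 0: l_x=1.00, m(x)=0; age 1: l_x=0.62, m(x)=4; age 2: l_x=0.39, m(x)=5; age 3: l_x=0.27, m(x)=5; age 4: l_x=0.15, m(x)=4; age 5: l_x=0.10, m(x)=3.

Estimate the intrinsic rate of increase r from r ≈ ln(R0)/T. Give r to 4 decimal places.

R0 = Σ lx·mx = 0 + 2.48 + 1.95 + 1.35 + 0.6 + 0.3 = 6.68
Σ x·lx·mx = 14.33; T = 14.33/6.68 = 2.14521…
r ≈ ln(R0)/T = ln(6.68)/2.14521… = 0.885283… → 0.8853

0.8853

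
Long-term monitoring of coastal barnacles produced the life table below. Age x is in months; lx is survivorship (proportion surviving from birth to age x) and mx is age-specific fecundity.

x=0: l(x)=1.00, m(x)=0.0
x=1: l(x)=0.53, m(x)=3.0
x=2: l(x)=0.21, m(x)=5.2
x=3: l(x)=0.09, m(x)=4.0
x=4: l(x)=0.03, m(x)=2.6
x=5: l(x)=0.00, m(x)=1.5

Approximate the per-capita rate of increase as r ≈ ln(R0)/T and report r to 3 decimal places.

0.687

R0 = Σ lx·mx = 0 + 1.59 + 1.092 + 0.36 + 0.078 + 0 = 3.12
Σ x·lx·mx = 5.166; T = 5.166/3.12 = 1.65577…
r ≈ ln(R0)/T = ln(3.12)/1.65577… = 0.68719… → 0.687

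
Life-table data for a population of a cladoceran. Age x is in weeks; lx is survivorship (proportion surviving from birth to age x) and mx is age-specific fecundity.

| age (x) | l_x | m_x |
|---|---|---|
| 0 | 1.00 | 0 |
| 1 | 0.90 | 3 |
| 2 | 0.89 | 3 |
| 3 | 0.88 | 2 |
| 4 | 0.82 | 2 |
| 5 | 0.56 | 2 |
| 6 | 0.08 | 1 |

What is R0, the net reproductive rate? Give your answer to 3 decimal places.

9.970

lx·mx by age: 0, 2.7, 2.67, 1.76, 1.64, 1.12, 0.08
R0 = Σ lx·mx = 9.97 → 9.970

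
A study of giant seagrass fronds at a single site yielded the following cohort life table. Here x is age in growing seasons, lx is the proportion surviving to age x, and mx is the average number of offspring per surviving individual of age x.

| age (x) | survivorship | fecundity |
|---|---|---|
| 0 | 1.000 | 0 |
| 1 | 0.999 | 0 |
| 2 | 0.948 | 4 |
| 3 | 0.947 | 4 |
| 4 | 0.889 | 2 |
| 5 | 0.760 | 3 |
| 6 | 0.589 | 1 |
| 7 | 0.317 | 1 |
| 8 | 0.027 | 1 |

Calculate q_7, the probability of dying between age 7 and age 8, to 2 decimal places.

q_7 = (l_7 − l_8) / l_7 = (0.317 − 0.027) / 0.317
     = 0.29 / 0.317 = 0.914826… → 0.91

0.91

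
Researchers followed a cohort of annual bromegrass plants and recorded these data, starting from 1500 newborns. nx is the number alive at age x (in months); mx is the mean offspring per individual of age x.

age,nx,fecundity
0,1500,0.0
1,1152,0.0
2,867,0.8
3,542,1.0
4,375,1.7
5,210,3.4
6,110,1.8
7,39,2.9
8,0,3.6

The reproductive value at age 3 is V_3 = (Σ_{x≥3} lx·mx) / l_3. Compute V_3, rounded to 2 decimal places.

lx = nx/n0 = nx/1500: 1, 0.768, 0.578, 0.36133…, 0.25, 0.14, 0.07333…, 0.026, 0
lx·mx for x ≥ 3: 0.361333…, 0.425, 0.476, 0.132…, 0.0754, 0 → sum = 1.469733…
V_3 = 1.469733… / l_3 = 1.469733… / 0.361333… = 4.067528… → 4.07

4.07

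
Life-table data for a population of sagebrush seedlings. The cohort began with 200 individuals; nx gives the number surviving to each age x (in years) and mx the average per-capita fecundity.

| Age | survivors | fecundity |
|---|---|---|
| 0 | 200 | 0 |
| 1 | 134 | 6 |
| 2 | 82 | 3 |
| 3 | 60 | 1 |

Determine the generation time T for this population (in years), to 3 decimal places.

lx = nx/n0 = nx/200: 1, 0.67, 0.41, 0.3
lx·mx: 0, 4.02, 1.23, 0.3 → R0 = 5.55
x·lx·mx: 0, 4.02, 2.46, 0.9 → Σ = 7.38
T = 7.38 / 5.55 = 1.32973… → 1.330

1.330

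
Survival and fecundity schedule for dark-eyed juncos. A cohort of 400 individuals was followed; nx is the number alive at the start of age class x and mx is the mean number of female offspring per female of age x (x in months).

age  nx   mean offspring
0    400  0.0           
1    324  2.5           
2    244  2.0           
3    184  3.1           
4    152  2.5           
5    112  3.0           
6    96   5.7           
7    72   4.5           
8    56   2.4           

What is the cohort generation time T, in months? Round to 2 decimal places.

lx = nx/n0 = nx/400: 1, 0.81, 0.61, 0.46, 0.38, 0.28, 0.24, 0.18, 0.14
lx·mx: 0, 2.025, 1.22, 1.426, 0.95, 0.84, 1.368, 0.81, 0.336 → R0 = 8.975
x·lx·mx: 0, 2.025, 2.44, 4.278, 3.8, 4.2, 8.208, 5.67, 2.688 → Σ = 33.309
T = 33.309 / 8.975 = 3.711309… → 3.71

3.71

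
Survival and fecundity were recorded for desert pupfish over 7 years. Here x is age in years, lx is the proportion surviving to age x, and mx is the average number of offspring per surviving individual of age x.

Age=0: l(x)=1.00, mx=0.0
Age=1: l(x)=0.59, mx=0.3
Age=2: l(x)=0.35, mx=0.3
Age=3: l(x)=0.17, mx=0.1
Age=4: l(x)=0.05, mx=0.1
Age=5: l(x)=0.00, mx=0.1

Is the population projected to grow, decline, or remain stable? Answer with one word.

declining

R0 = Σ lx·mx = 0 + 0.177 + 0.105 + 0.017 + 0.005 + 0 = 0.304
R0 < 1, so the population is declining.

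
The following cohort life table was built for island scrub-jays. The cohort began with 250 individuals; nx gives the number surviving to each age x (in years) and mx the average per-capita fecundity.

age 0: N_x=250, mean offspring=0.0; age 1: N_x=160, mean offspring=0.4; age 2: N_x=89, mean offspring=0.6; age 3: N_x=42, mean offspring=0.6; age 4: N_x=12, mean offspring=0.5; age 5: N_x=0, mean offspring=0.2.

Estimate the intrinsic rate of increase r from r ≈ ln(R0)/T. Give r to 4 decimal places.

-0.2859

lx = nx/n0 = nx/250: 1, 0.64, 0.356, 0.168, 0.048, 0
R0 = Σ lx·mx = 0 + 0.256 + 0.2136 + 0.1008 + 0.024 + 0 = 0.5944
Σ x·lx·mx = 1.0816; T = 1.0816/0.5944 = 1.81965…
r ≈ ln(R0)/T = ln(0.5944)/1.81965… = -0.285881… → -0.2859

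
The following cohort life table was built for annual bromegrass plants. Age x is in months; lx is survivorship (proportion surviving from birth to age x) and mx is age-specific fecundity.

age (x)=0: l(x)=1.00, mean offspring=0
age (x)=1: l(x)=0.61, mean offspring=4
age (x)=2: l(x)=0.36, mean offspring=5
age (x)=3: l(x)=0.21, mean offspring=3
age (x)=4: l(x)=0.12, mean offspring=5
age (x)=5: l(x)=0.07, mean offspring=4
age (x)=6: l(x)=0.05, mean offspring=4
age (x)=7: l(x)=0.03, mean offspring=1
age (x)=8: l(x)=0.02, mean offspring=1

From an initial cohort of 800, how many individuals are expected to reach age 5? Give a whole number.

Expected survivors = N0 · l_5 = 800 × 0.07 = 56 → 56

56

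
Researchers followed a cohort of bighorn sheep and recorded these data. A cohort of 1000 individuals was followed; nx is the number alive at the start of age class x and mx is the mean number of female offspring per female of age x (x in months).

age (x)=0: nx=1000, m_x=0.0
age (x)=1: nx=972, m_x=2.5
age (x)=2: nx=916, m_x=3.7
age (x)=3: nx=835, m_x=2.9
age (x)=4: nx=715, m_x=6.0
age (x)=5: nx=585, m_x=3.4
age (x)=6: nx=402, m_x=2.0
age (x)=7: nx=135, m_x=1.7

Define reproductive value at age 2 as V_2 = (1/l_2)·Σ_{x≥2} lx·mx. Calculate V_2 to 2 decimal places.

lx = nx/n0 = nx/1000: 1, 0.972, 0.916, 0.835, 0.715, 0.585, 0.402, 0.135
lx·mx for x ≥ 2: 3.3892, 2.4215, 4.29, 1.989, 0.804, 0.2295 → sum = 13.1232
V_2 = 13.1232 / l_2 = 13.1232 / 0.916 = 14.326638… → 14.33

14.33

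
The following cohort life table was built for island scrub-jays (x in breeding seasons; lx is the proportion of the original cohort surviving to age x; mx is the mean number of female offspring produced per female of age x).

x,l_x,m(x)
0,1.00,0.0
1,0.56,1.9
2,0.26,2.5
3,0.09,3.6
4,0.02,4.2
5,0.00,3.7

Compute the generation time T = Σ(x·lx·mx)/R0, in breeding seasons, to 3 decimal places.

1.730

lx·mx: 0, 1.064, 0.65, 0.324, 0.084, 0 → R0 = 2.122
x·lx·mx: 0, 1.064, 1.3, 0.972, 0.336, 0 → Σ = 3.672
T = 3.672 / 2.122 = 1.730443… → 1.730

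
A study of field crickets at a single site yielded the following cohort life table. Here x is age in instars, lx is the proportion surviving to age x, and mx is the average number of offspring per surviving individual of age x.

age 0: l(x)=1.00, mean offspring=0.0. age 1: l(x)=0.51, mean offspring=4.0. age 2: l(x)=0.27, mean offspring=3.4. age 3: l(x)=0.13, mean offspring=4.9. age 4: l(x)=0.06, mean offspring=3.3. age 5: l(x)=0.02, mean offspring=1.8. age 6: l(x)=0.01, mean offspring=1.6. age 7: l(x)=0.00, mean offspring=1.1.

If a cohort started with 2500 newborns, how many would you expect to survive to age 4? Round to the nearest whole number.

Expected survivors = N0 · l_4 = 2500 × 0.06 = 150 → 150

150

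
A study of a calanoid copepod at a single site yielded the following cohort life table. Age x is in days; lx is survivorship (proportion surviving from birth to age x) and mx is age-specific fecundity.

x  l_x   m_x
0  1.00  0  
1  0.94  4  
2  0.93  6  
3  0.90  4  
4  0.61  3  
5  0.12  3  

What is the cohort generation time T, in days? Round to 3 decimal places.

lx·mx: 0, 3.76, 5.58, 3.6, 1.83, 0.36 → R0 = 15.13
x·lx·mx: 0, 3.76, 11.16, 10.8, 7.32, 1.8 → Σ = 34.84
T = 34.84 / 15.13 = 2.30271… → 2.303

2.303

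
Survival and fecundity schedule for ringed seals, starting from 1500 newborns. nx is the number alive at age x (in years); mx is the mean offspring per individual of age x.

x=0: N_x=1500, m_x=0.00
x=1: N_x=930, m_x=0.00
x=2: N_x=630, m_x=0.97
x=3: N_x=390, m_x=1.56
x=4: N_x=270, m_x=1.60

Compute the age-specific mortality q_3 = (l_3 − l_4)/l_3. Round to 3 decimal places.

0.308

lx = nx/n0 = nx/1500: 1, 0.62, 0.42, 0.26, 0.18
q_3 = (l_3 − l_4) / l_3 = (0.26 − 0.18) / 0.26
     = 0.08 / 0.26 = 0.307692… → 0.308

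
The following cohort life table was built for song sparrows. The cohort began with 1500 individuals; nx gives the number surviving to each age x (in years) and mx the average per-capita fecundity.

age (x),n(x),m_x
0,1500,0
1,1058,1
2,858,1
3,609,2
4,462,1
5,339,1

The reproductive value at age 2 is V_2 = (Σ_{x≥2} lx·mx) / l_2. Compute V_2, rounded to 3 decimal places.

lx = nx/n0 = nx/1500: 1, 0.70533…, 0.572, 0.406, 0.308, 0.226
lx·mx for x ≥ 2: 0.572, 0.812, 0.308, 0.226 → sum = 1.918
V_2 = 1.918 / l_2 = 1.918 / 0.572 = 3.353147… → 3.353

3.353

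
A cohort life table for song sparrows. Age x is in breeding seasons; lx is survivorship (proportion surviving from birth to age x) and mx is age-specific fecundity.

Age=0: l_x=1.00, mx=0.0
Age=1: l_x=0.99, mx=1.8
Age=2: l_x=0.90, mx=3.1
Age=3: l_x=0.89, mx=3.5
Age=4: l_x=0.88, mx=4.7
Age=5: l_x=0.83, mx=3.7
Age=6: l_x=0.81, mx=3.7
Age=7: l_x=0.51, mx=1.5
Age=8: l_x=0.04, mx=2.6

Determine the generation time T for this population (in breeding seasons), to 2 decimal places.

3.88

lx·mx: 0, 1.782, 2.79, 3.115, 4.136, 3.071, 2.997, 0.765, 0.104 → R0 = 18.76
x·lx·mx: 0, 1.782, 5.58, 9.345, 16.544, 15.355, 17.982, 5.355, 0.832 → Σ = 72.775
T = 72.775 / 18.76 = 3.879264… → 3.88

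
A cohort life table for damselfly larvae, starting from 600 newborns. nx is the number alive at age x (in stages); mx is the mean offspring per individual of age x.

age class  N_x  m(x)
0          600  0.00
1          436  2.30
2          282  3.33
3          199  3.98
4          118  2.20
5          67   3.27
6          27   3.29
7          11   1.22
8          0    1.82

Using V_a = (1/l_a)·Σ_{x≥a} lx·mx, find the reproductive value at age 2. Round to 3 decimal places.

lx = nx/n0 = nx/600: 1, 0.72667…, 0.47, 0.33167…, 0.19667…, 0.11167…, 0.045, 0.01833…, 0
lx·mx for x ≥ 2: 1.5651, 1.320033…, 0.432667…, 0.36515…, 0.14805, 0.022367…, 0 → sum = 3.853367…
V_2 = 3.853367… / l_2 = 3.853367… / 0.47 = 8.198652… → 8.199

8.199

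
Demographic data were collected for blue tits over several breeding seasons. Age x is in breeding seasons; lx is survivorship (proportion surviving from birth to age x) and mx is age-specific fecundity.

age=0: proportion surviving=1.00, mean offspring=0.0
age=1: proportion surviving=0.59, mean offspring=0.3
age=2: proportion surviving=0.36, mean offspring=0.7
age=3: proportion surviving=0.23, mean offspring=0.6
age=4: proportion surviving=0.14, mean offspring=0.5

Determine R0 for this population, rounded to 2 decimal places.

lx·mx by age: 0, 0.177, 0.252, 0.138, 0.07
R0 = Σ lx·mx = 0.637 → 0.64

0.64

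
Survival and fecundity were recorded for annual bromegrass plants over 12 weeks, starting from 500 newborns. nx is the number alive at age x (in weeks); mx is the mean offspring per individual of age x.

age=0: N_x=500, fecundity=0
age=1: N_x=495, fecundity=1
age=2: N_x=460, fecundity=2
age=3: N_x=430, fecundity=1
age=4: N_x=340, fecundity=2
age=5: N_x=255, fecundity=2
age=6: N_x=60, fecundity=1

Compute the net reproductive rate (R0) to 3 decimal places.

6.190

lx = nx/n0 = nx/500: 1, 0.99, 0.92, 0.86, 0.68, 0.51, 0.12
lx·mx by age: 0, 0.99, 1.84, 0.86, 1.36, 1.02, 0.12
R0 = Σ lx·mx = 6.19 → 6.190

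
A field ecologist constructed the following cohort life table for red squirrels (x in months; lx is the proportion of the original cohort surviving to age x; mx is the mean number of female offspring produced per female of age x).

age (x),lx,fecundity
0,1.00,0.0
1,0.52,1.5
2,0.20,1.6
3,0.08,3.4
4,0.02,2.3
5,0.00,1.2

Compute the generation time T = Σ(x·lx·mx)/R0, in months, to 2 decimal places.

lx·mx: 0, 0.78, 0.32, 0.272, 0.046, 0 → R0 = 1.418
x·lx·mx: 0, 0.78, 0.64, 0.816, 0.184, 0 → Σ = 2.42
T = 2.42 / 1.418 = 1.706629… → 1.71

1.71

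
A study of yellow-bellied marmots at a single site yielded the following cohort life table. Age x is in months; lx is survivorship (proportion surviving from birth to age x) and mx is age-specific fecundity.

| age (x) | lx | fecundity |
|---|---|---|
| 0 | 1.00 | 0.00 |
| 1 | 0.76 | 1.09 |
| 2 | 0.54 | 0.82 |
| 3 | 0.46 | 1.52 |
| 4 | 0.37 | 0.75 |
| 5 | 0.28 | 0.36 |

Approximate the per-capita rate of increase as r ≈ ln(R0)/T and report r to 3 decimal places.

0.370

R0 = Σ lx·mx = 0 + 0.8284 + 0.4428 + 0.6992 + 0.2775 + 0.1008 = 2.3487
Σ x·lx·mx = 5.4256; T = 5.4256/2.3487 = 2.31004…
r ≈ ln(R0)/T = ln(2.3487)/2.31004… = 0.36963… → 0.370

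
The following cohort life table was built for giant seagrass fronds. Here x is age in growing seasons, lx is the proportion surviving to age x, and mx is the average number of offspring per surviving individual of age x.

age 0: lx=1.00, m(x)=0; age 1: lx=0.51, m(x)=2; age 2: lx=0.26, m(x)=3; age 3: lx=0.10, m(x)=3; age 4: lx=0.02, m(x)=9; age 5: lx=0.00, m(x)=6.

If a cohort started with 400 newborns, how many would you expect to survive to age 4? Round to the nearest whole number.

Expected survivors = N0 · l_4 = 400 × 0.02 = 8 → 8

8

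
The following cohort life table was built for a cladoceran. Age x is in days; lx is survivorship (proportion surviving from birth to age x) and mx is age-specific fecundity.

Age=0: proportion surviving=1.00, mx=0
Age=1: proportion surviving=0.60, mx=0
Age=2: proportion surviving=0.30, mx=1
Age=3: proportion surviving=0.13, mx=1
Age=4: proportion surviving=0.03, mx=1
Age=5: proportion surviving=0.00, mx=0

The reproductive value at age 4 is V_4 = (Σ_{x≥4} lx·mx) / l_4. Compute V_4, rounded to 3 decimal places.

lx·mx for x ≥ 4: 0.03, 0 → sum = 0.03
V_4 = 0.03 / l_4 = 0.03 / 0.03 = 1 → 1.000

1.000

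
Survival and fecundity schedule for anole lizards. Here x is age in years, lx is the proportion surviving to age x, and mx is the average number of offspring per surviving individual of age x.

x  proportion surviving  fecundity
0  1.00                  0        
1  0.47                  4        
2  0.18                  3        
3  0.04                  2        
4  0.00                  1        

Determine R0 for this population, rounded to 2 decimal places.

lx·mx by age: 0, 1.88, 0.54, 0.08, 0
R0 = Σ lx·mx = 2.5 → 2.50

2.50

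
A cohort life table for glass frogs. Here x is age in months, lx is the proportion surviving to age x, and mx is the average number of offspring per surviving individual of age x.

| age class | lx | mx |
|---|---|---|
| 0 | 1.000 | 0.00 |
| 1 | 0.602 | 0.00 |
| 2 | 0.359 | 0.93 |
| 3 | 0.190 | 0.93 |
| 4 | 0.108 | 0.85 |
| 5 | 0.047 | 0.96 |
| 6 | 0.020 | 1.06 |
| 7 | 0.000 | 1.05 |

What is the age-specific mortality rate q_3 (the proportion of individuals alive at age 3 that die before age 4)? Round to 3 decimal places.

q_3 = (l_3 − l_4) / l_3 = (0.19 − 0.108) / 0.19
     = 0.082 / 0.19 = 0.431579… → 0.432

0.432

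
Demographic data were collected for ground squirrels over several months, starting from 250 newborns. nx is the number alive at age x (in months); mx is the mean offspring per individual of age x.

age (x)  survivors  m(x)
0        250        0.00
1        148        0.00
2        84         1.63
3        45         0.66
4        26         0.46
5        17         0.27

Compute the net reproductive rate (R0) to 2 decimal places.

lx = nx/n0 = nx/250: 1, 0.592, 0.336, 0.18, 0.104, 0.068
lx·mx by age: 0, 0, 0.54768, 0.1188, 0.04784, 0.01836
R0 = Σ lx·mx = 0.73268 → 0.73

0.73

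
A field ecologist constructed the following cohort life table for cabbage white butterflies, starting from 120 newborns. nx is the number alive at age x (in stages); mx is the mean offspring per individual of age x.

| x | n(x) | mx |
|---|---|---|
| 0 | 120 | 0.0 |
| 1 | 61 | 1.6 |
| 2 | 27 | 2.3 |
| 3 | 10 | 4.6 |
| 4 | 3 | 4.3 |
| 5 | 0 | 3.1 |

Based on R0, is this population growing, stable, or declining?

lx = nx/n0 = nx/120: 1, 0.50833…, 0.225, 0.08333…, 0.025, 0
R0 = Σ lx·mx = 0 + 0.813333… + 0.5175 + 0.383333… + 0.1075 + 0 = 1.821667…
R0 > 1, so the population is growing.

growing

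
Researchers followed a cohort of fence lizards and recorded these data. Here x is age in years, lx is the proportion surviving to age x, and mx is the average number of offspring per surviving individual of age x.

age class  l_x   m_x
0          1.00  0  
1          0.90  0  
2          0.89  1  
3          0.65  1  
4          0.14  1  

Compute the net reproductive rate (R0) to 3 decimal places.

lx·mx by age: 0, 0, 0.89, 0.65, 0.14
R0 = Σ lx·mx = 1.68 → 1.680

1.680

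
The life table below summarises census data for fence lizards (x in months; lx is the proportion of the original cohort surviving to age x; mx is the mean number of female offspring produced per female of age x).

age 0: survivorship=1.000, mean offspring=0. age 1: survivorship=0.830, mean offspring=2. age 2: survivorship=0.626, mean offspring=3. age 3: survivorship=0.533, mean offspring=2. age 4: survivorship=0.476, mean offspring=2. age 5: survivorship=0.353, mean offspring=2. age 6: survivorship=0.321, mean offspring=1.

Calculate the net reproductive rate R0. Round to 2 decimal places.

lx·mx by age: 0, 1.66, 1.878, 1.066, 0.952, 0.706, 0.321
R0 = Σ lx·mx = 6.583 → 6.58

6.58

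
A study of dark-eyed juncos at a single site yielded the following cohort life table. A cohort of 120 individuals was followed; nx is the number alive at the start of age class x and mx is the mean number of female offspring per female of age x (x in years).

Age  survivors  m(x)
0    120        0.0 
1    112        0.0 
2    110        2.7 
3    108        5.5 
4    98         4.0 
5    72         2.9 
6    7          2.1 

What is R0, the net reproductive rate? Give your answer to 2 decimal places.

lx = nx/n0 = nx/120: 1, 0.93333…, 0.91667…, 0.9, 0.81667…, 0.6, 0.05833…
lx·mx by age: 0, 0, 2.475…, 4.95, 3.266667…, 1.74, 0.1225…
R0 = Σ lx·mx = 12.554167… → 12.55

12.55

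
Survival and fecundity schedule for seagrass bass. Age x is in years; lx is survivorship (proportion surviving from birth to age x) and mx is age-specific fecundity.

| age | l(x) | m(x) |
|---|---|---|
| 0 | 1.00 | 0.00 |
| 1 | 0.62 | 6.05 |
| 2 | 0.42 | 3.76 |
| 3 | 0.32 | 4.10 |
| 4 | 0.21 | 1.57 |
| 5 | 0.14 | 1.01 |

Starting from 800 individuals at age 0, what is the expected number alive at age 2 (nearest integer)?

Expected survivors = N0 · l_2 = 800 × 0.42 = 336 → 336

336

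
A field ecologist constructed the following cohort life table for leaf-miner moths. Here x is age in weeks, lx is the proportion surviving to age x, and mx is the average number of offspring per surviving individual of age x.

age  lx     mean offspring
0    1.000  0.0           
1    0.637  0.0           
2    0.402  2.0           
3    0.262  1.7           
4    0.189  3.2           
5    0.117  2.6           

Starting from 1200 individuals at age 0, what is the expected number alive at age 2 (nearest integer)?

Expected survivors = N0 · l_2 = 1200 × 0.402 = 482.4 → 482

482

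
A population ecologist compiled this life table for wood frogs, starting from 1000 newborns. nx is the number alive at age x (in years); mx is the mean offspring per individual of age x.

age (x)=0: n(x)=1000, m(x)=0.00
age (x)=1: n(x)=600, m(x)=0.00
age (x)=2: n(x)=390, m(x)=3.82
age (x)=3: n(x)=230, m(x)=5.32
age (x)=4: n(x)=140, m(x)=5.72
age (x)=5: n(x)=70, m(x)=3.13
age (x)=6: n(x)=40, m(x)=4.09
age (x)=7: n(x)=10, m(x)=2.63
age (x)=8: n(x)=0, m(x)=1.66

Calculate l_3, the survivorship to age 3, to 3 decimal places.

l_3 = n_3/n_0 = 230/1000 = 0.23 → 0.230

0.230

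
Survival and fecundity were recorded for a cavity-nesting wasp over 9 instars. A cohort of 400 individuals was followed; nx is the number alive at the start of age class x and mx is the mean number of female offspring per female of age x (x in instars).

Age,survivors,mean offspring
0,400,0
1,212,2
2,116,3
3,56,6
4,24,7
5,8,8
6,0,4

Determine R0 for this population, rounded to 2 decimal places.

3.35

lx = nx/n0 = nx/400: 1, 0.53, 0.29, 0.14, 0.06, 0.02, 0
lx·mx by age: 0, 1.06, 0.87, 0.84, 0.42, 0.16, 0
R0 = Σ lx·mx = 3.35 → 3.35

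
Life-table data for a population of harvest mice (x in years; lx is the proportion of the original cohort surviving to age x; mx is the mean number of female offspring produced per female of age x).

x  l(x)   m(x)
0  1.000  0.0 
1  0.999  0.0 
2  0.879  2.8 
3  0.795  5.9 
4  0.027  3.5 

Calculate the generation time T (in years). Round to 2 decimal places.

2.67

lx·mx: 0, 0, 2.4612, 4.6905, 0.0945 → R0 = 7.2462
x·lx·mx: 0, 0, 4.9224, 14.0715, 0.378 → Σ = 19.3719
T = 19.3719 / 7.2462 = 2.673387… → 2.67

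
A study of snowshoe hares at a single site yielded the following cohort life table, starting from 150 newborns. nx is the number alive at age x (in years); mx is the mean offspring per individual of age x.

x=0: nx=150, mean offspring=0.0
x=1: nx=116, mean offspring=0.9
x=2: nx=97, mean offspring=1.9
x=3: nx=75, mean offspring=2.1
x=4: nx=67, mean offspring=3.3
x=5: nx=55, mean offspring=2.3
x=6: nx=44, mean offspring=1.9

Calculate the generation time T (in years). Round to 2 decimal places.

lx = nx/n0 = nx/150: 1, 0.77333…, 0.64667…, 0.5, 0.44667…, 0.36667…, 0.29333…
lx·mx: 0, 0.696…, 1.228667…, 1.05, 1.474…, 0.843333…, 0.557333… → R0 = 5.849333…
x·lx·mx: 0, 0.696…, 2.457333…, 3.15, 5.896…, 4.216667…, 3.344… → Σ = 19.76…
T = 19.76… / 5.849333… = 3.378163… → 3.38

3.38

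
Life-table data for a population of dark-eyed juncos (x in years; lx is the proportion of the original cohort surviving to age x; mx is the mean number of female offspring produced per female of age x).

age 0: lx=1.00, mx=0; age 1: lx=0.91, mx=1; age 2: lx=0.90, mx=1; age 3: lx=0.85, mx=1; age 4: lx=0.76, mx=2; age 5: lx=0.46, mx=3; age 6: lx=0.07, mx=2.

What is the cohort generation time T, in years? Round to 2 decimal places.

lx·mx: 0, 0.91, 0.9, 0.85, 1.52, 1.38, 0.14 → R0 = 5.7
x·lx·mx: 0, 0.91, 1.8, 2.55, 6.08, 6.9, 0.84 → Σ = 19.08
T = 19.08 / 5.7 = 3.347368… → 3.35

3.35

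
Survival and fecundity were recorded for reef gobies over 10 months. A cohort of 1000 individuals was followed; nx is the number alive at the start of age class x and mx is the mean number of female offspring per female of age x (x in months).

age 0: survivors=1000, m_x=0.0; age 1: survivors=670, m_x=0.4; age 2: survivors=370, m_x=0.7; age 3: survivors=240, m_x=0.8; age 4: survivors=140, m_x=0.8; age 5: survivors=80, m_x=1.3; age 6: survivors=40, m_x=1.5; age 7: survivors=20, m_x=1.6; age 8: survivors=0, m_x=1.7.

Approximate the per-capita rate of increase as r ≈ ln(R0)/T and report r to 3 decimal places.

lx = nx/n0 = nx/1000: 1, 0.67, 0.37, 0.24, 0.14, 0.08, 0.04, 0.02, 0
R0 = Σ lx·mx = 0 + 0.268 + 0.259 + 0.192 + 0.112 + 0.104 + 0.06 + 0.032 + 0 = 1.027
Σ x·lx·mx = 2.914; T = 2.914/1.027 = 2.83739…
r ≈ ln(R0)/T = ln(1.027)/2.83739… = 0.00939… → 0.009

0.009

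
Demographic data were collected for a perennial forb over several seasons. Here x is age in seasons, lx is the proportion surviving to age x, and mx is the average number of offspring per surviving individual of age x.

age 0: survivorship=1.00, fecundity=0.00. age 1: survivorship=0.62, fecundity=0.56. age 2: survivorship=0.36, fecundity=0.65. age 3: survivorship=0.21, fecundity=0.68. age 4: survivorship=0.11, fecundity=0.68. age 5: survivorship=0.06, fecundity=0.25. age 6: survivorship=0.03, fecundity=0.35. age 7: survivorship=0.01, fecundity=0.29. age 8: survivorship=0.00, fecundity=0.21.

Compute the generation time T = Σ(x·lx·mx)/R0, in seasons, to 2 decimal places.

lx·mx: 0, 0.3472, 0.234, 0.1428, 0.0748, 0.015, 0.0105, 0.0029, 0 → R0 = 0.8272
x·lx·mx: 0, 0.3472, 0.468, 0.4284, 0.2992, 0.075, 0.063, 0.0203, 0 → Σ = 1.7011
T = 1.7011 / 0.8272 = 2.056456… → 2.06

2.06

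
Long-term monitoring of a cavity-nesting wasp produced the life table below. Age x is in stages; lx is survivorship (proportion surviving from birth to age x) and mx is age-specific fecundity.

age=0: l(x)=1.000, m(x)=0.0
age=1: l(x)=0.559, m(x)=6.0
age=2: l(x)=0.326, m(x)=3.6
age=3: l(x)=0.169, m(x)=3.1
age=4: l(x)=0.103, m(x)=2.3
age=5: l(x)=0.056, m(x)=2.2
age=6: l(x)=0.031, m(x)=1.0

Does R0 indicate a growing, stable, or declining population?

growing

R0 = Σ lx·mx = 0 + 3.354 + 1.1736 + 0.5239 + 0.2369 + 0.1232 + 0.031 = 5.4426
R0 > 1, so the population is growing.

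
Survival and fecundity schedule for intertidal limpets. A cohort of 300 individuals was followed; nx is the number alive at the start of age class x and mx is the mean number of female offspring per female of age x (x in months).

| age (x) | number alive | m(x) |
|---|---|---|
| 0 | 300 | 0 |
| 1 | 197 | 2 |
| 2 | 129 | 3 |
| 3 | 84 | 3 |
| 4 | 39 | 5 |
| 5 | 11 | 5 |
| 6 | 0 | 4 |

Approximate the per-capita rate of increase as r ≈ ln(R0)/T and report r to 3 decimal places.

lx = nx/n0 = nx/300: 1, 0.65667…, 0.43, 0.28, 0.13, 0.03667…, 0
R0 = Σ lx·mx = 0 + 1.31333… + 1.29 + 0.84 + 0.65 + 0.18333… + 0 = 4.276667…
Σ x·lx·mx = 9.93…; T = 9.93…/4.276667… = 2.3219…
r ≈ ln(R0)/T = ln(4.276667…)/2.3219… = 0.62586… → 0.626

0.626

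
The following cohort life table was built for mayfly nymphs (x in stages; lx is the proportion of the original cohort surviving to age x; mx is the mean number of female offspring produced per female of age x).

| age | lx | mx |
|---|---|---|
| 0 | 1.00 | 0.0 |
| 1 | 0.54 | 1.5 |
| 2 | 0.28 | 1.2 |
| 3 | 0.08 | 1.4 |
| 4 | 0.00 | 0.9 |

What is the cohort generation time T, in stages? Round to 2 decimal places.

1.45

lx·mx: 0, 0.81, 0.336, 0.112, 0 → R0 = 1.258
x·lx·mx: 0, 0.81, 0.672, 0.336, 0 → Σ = 1.818
T = 1.818 / 1.258 = 1.445151… → 1.45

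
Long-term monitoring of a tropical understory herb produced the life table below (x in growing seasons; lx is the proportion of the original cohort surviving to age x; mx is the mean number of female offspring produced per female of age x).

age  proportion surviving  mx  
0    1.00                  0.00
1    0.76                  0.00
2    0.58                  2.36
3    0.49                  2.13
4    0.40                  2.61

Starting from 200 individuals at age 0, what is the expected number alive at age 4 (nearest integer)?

Expected survivors = N0 · l_4 = 200 × 0.40 = 80 → 80

80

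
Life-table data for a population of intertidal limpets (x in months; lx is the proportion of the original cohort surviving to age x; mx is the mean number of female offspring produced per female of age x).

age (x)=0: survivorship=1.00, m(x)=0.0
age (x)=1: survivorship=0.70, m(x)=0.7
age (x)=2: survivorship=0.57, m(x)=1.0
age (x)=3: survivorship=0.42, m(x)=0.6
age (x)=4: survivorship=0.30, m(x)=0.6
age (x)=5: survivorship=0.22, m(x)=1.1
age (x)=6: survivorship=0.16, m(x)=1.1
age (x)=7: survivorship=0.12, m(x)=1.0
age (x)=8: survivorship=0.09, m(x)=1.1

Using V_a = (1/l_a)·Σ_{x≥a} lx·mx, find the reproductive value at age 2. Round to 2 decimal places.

lx·mx for x ≥ 2: 0.57, 0.252, 0.18, 0.242, 0.176, 0.12, 0.099 → sum = 1.639
V_2 = 1.639 / l_2 = 1.639 / 0.57 = 2.875439… → 2.88

2.88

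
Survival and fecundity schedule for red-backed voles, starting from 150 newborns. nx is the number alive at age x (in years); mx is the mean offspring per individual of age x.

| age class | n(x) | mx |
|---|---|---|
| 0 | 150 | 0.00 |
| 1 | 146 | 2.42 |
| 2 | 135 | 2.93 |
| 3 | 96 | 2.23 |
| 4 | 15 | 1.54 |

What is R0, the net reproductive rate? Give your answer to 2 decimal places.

lx = nx/n0 = nx/150: 1, 0.97333…, 0.9, 0.64, 0.1
lx·mx by age: 0, 2.355467…, 2.637, 1.4272, 0.154
R0 = Σ lx·mx = 6.573667… → 6.57

6.57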